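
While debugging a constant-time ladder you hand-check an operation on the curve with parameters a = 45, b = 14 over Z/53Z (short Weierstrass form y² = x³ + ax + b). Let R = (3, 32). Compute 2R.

tangent at (3, 32): λ = (3·3² + 45)/(2·32) ≡ 19/11. 11⁻¹ ≡ 29 (mod 53), so λ ≡ 19·29 ≡ 21.
  x = λ² - 3 - 3 = 441 - 6 ≡ 11; y = λ·(3 - 11) - 32 ≡ 12. → (11, 12)

(11, 12)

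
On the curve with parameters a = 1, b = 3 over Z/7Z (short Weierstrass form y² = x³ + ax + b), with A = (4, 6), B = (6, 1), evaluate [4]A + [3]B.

First 4A:
Double-and-add on 4 = (100)₂. Start with A = (4, 6) for the leading 1-bit.
double: tangent at (4, 6): λ = (3·4² + 1)/(2·6) ≡ 0/5. 5⁻¹ ≡ 3 (mod 7) since 5·3 = 15 ≡ 1, so λ ≡ 0·3 ≡ 0.
  x = λ² - 4 - 4 = 0 - 8 ≡ 6; y = λ·(4 - 6) - 6 ≡ 1. → (6, 1)
double: tangent at (6, 1): λ = (3·6² + 1)/(2·1) ≡ 4/2. 2⁻¹ ≡ 4 (mod 7), so λ ≡ 4·4 ≡ 2.
  x = λ² - 6 - 6 = 4 - 12 ≡ 6; y = λ·(6 - 6) - 1 ≡ 6. → (6, 6)
4A = (6, 6).
Next 3B:
Repeated addition: build up to 3B.
2B: tangent at (6, 1): λ = (3·6² + 1)/(2·1) ≡ 4/2. 2⁻¹ ≡ 4 (mod 7), so λ ≡ 4·4 ≡ 2.
  x = λ² - 6 - 6 = 4 - 12 ≡ 6; y = λ·(6 - 6) - 1 ≡ 6. → (6, 6)
3B: (6, 6) + (6, 1): same x and y₁ ≡ -y₂, so the sum is ∞.
3B = ∞.
Finally 4A + 3B:
(6, 6) + ∞ = (6, 6) (identity).

(6, 6)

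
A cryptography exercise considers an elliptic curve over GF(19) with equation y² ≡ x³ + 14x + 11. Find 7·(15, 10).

(9, 7)

Write G = (15, 10).
Double-and-add on 7 = (111)₂. Start with G = (15, 10) for the leading 1-bit.
double: tangent at (15, 10): λ = (3·15² + 14)/(2·10) ≡ 5/1. 1⁻¹ ≡ 1 (mod 19) since 1·1 = 1 ≡ 1, so λ ≡ 5·1 ≡ 5.
  x = λ² - 15 - 15 = 25 - 30 ≡ 14; y = λ·(15 - 14) - 10 ≡ 14. → (14, 14)
add G: (14, 14) + (15, 10). λ = (10 - 14)/(15 - 14) ≡ 15/1 mod 19. 1⁻¹ ≡ 1 (mod 19), so λ ≡ 15.
  x = λ² - 14 - 15 = 225 - 29 ≡ 6; y = λ·(14 - 6) - 14 ≡ 11. → (6, 11)
double: tangent at (6, 11): λ = (3·6² + 14)/(2·11) ≡ 8/3. 3⁻¹ ≡ 13 (mod 19), so λ ≡ 8·13 ≡ 9.
  x = λ² - 6 - 6 = 81 - 12 ≡ 12; y = λ·(6 - 12) - 11 ≡ 11. → (12, 11)
add G: (12, 11) + (15, 10). λ = (10 - 11)/(15 - 12) ≡ 18/3 mod 19. 3⁻¹ ≡ 13 (mod 19), so λ ≡ 6.
  x = λ² - 12 - 15 = 36 - 27 ≡ 9; y = λ·(12 - 9) - 11 ≡ 7. → (9, 7)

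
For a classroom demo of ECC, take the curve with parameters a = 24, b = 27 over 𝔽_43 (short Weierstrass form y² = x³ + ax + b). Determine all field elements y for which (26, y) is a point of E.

x³ + 24x + 27 = 18227 ≡ 38 (mod 43).
Square roots of 38 mod 43: 9 and 34 (since 9² = 81 ≡ 38).

9, 34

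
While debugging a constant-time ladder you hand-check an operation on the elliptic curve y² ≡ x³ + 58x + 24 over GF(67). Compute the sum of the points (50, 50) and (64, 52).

(46, 8)

(50, 50) + (64, 52). λ = (52 - 50)/(64 - 50) ≡ 2/14 mod 67. 14⁻¹ ≡ 24 (mod 67) since 14·24 = 336 ≡ 1, so λ ≡ 48.
  x = λ² - 50 - 64 = 2304 - 114 ≡ 46; y = λ·(50 - 46) - 50 ≡ 8. → (46, 8)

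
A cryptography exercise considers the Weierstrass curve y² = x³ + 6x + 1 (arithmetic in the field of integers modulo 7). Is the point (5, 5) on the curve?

no

y² = 5² ≡ 4; x³ + 6x + 1 = 156 ≡ 2 (mod 7). 4 ≠ 2.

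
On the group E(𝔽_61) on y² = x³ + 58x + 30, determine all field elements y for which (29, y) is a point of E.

none

x³ + 58x + 30 = 26101 ≡ 54 (mod 61).
54 is a non-residue mod 61; no y exists.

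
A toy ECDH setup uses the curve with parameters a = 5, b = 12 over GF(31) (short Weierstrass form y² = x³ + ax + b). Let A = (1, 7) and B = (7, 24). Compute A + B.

(1, 7) + (7, 24). λ = (24 - 7)/(7 - 1) ≡ 17/6 mod 31. 6⁻¹ ≡ 26 (mod 31) since 6·26 = 156 ≡ 1, so λ ≡ 8.
  x = λ² - 1 - 7 = 64 - 8 ≡ 25; y = λ·(1 - 25) - 7 ≡ 18. → (25, 18)

(25, 18)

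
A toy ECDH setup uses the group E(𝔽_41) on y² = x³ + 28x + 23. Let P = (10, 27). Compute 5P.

(24, 28)

Double-and-add on 5 = (101)₂. Start with P = (10, 27) for the leading 1-bit.
double: tangent at (10, 27): λ = (3·10² + 28)/(2·27) ≡ 0/13. 13⁻¹ ≡ 19 (mod 41), so λ ≡ 0·19 ≡ 0.
  x = λ² - 10 - 10 = 0 - 20 ≡ 21; y = λ·(10 - 21) - 27 ≡ 14. → (21, 14)
double: tangent at (21, 14): λ = (3·21² + 28)/(2·14) ≡ 39/28. 28⁻¹ ≡ 22 (mod 41), so λ ≡ 39·22 ≡ 38.
  x = λ² - 21 - 21 = 1444 - 42 ≡ 8; y = λ·(21 - 8) - 14 ≡ 29. → (8, 29)
add P: (8, 29) + (10, 27). λ = (27 - 29)/(10 - 8) ≡ 39/2 mod 41. 2⁻¹ ≡ 21 (mod 41) since 2·21 = 42 ≡ 1, so λ ≡ 40.
  x = λ² - 8 - 10 = 1600 - 18 ≡ 24; y = λ·(8 - 24) - 29 ≡ 28. → (24, 28)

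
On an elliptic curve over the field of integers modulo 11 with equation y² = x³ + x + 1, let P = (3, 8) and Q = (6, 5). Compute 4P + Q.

(6, 6)

First 4P:
Repeated addition: build up to 4P.
2P: tangent at (3, 8): λ = (3·3² + 1)/(2·8) ≡ 6/5. 5⁻¹ ≡ 9 (mod 11), so λ ≡ 6·9 ≡ 10.
  x = λ² - 3 - 3 = 100 - 6 ≡ 6; y = λ·(3 - 6) - 8 ≡ 6. → (6, 6)
3P: (6, 6) + (3, 8). λ = (8 - 6)/(3 - 6) ≡ 2/8 mod 11. 8⁻¹ ≡ 7 (mod 11) since 8·7 = 56 ≡ 1, so λ ≡ 3.
  x = λ² - 6 - 3 = 9 - 9 ≡ 0; y = λ·(6 - 0) - 6 ≡ 1. → (0, 1)
4P: (0, 1) + (3, 8). λ = (8 - 1)/(3 - 0) ≡ 7/3 mod 11. 3⁻¹ ≡ 4 (mod 11), so λ ≡ 6.
  x = λ² - 0 - 3 = 36 - 3 ≡ 0; y = λ·(0 - 0) - 1 ≡ 10. → (0, 10)
4P = (0, 10).
Finally 4P + Q:
(0, 10) + (6, 5). λ = (5 - 10)/(6 - 0) ≡ 6/6 mod 11. 6⁻¹ ≡ 2 (mod 11) since 6·2 = 12 ≡ 1, so λ ≡ 1.
  x = λ² - 0 - 6 = 1 - 6 ≡ 6; y = λ·(0 - 6) - 10 ≡ 6. → (6, 6)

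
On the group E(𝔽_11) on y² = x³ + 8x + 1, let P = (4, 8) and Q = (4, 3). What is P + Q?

O

The two points share x = 4 and their y-coordinates satisfy 8 + 3 ≡ 0 (mod 11), so they are inverses. Their sum is 𝒪.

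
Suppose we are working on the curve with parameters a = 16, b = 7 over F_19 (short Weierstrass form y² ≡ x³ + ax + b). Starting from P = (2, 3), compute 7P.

O

Double-and-add on 7 = (111)₂. Start with P = (2, 3) for the leading 1-bit.
double: tangent at (2, 3): λ = (3·2² + 16)/(2·3) ≡ 9/6. 6⁻¹ ≡ 16 (mod 19) since 6·16 = 96 ≡ 1, so λ ≡ 9·16 ≡ 11.
  x = λ² - 2 - 2 = 121 - 4 ≡ 3; y = λ·(2 - 3) - 3 ≡ 5. → (3, 5)
add P: (3, 5) + (2, 3). λ = (3 - 5)/(2 - 3) ≡ 17/18 mod 19. 18⁻¹ ≡ 18 (mod 19), so λ ≡ 2.
  x = λ² - 3 - 2 = 4 - 5 ≡ 18; y = λ·(3 - 18) - 5 ≡ 3. → (18, 3)
double: tangent at (18, 3): λ = (3·18² + 16)/(2·3) ≡ 0/6. 6⁻¹ ≡ 16 (mod 19), so λ ≡ 0·16 ≡ 0.
  x = λ² - 18 - 18 = 0 - 36 ≡ 2; y = λ·(18 - 2) - 3 ≡ 16. → (2, 16)
add P: (2, 16) + (2, 3): same x and y₁ ≡ -y₂, so the sum is O.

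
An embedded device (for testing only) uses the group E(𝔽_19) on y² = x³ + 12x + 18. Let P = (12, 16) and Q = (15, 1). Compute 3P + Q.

(4, 4)

First 3P:
Repeated addition: build up to 3P.
2P: tangent at (12, 16): λ = (3·12² + 12)/(2·16) ≡ 7/13. 13⁻¹ ≡ 3 (mod 19), so λ ≡ 7·3 ≡ 2.
  x = λ² - 12 - 12 = 4 - 24 ≡ 18; y = λ·(12 - 18) - 16 ≡ 10. → (18, 10)
3P: (18, 10) + (12, 16). λ = (16 - 10)/(12 - 18) ≡ 6/13 mod 19. 13⁻¹ ≡ 3 (mod 19), so λ ≡ 18.
  x = λ² - 18 - 12 = 324 - 30 ≡ 9; y = λ·(18 - 9) - 10 ≡ 0. → (9, 0)
3P = (9, 0).
Finally 3P + Q:
(9, 0) + (15, 1). λ = (1 - 0)/(15 - 9) ≡ 1/6 mod 19. 6⁻¹ ≡ 16 (mod 19), so λ ≡ 16.
  x = λ² - 9 - 15 = 256 - 24 ≡ 4; y = λ·(9 - 4) - 0 ≡ 4. → (4, 4)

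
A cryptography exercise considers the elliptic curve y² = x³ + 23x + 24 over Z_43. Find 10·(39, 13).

Write P = (39, 13).
Double-and-add on 10 = (1010)₂. Start with P = (39, 13) for the leading 1-bit.
double: tangent at (39, 13): λ = (3·39² + 23)/(2·13) ≡ 28/26. 26⁻¹ ≡ 5 (mod 43), so λ ≡ 28·5 ≡ 11.
  x = λ² - 39 - 39 = 121 - 78 ≡ 0; y = λ·(39 - 0) - 13 ≡ 29. → (0, 29)
double: tangent at (0, 29): λ = (3·0² + 23)/(2·29) ≡ 23/15. 15⁻¹ ≡ 23 (mod 43), so λ ≡ 23·23 ≡ 13.
  x = λ² - 0 - 0 = 169 - 0 ≡ 40; y = λ·(0 - 40) - 29 ≡ 10. → (40, 10)
add P: (40, 10) + (39, 13). λ = (13 - 10)/(39 - 40) ≡ 3/42 mod 43. 42⁻¹ ≡ 42 (mod 43), so λ ≡ 40.
  x = λ² - 40 - 39 = 1600 - 79 ≡ 16; y = λ·(40 - 16) - 10 ≡ 4. → (16, 4)
double: tangent at (16, 4): λ = (3·16² + 23)/(2·4) ≡ 17/8. 8⁻¹ ≡ 27 (mod 43) since 8·27 = 216 ≡ 1, so λ ≡ 17·27 ≡ 29.
  x = λ² - 16 - 16 = 841 - 32 ≡ 35; y = λ·(16 - 35) - 4 ≡ 4. → (35, 4)

(35, 4)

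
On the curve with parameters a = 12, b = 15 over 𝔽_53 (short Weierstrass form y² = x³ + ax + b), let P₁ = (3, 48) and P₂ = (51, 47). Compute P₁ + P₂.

(16, 13)

(3, 48) + (51, 47). λ = (47 - 48)/(51 - 3) ≡ 52/48 mod 53. 48⁻¹ ≡ 21 (mod 53), so λ ≡ 32.
  x = λ² - 3 - 51 = 1024 - 54 ≡ 16; y = λ·(3 - 16) - 48 ≡ 13. → (16, 13)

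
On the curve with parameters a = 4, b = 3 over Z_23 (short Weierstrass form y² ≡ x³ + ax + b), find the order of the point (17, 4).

10

2P: tangent at (17, 4): λ = (3·17² + 4)/(2·4) ≡ 20/8. 8⁻¹ ≡ 3 (mod 23), so λ ≡ 20·3 ≡ 14.
  x = λ² - 17 - 17 = 196 - 34 ≡ 1; y = λ·(17 - 1) - 4 ≡ 13. → (1, 13)
3P: (1, 13) + (17, 4). λ = (4 - 13)/(17 - 1) ≡ 14/16 mod 23. 16⁻¹ ≡ 13 (mod 23), so λ ≡ 21.
  x = λ² - 1 - 17 = 441 - 18 ≡ 9; y = λ·(1 - 9) - 13 ≡ 3. → (9, 3)
4P: (9, 3) + (17, 4). λ = (4 - 3)/(17 - 9) ≡ 1/8 mod 23. 8⁻¹ ≡ 3 (mod 23), so λ ≡ 3.
  x = λ² - 9 - 17 = 9 - 26 ≡ 6; y = λ·(9 - 6) - 3 ≡ 6. → (6, 6)
5P: (6, 6) + (17, 4). λ = (4 - 6)/(17 - 6) ≡ 21/11 mod 23. 11⁻¹ ≡ 21 (mod 23), so λ ≡ 4.
  x = λ² - 6 - 17 = 16 - 23 ≡ 16; y = λ·(6 - 16) - 6 ≡ 0. → (16, 0)
6P: (16, 0) + (17, 4). λ = (4 - 0)/(17 - 16) ≡ 4/1 mod 23. 1⁻¹ ≡ 1 (mod 23) since 1·1 = 1 ≡ 1, so λ ≡ 4.
  x = λ² - 16 - 17 = 16 - 33 ≡ 6; y = λ·(16 - 6) - 0 ≡ 17. → (6, 17)
7P: (6, 17) + (17, 4). λ = (4 - 17)/(17 - 6) ≡ 10/11 mod 23. 11⁻¹ ≡ 21 (mod 23), so λ ≡ 3.
  x = λ² - 6 - 17 = 9 - 23 ≡ 9; y = λ·(6 - 9) - 17 ≡ 20. → (9, 20)
8P: (9, 20) + (17, 4). λ = (4 - 20)/(17 - 9) ≡ 7/8 mod 23. 8⁻¹ ≡ 3 (mod 23), so λ ≡ 21.
  x = λ² - 9 - 17 = 441 - 26 ≡ 1; y = λ·(9 - 1) - 20 ≡ 10. → (1, 10)
9P: (1, 10) + (17, 4). λ = (4 - 10)/(17 - 1) ≡ 17/16 mod 23. 16⁻¹ ≡ 13 (mod 23), so λ ≡ 14.
  x = λ² - 1 - 17 = 196 - 18 ≡ 17; y = λ·(1 - 17) - 10 ≡ 19. → (17, 19)
10P: (17, 19) + (17, 4): same x and y₁ ≡ -y₂, so the sum is O.
10P = O, so the order is 10.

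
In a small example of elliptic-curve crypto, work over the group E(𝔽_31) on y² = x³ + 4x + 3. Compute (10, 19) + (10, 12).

O

The two points share x = 10 and their y-coordinates satisfy 19 + 12 ≡ 0 (mod 31), so they are inverses. Their sum is the point at infinity.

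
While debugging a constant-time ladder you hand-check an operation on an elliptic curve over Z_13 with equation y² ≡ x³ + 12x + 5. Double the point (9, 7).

(7, 9)

tangent at (9, 7): λ = (3·9² + 12)/(2·7) ≡ 8/1. 1⁻¹ ≡ 1 (mod 13) since 1·1 = 1 ≡ 1, so λ ≡ 8·1 ≡ 8.
  x = λ² - 9 - 9 = 64 - 18 ≡ 7; y = λ·(9 - 7) - 7 ≡ 9. → (7, 9)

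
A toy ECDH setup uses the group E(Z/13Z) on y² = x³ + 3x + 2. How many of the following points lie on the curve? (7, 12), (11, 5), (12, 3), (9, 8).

0

(7, 12): 12² ≡ 1, rhs ≡ 2 → off.
(11, 5): 5² ≡ 12, rhs ≡ 1 → off.
(12, 3): 3² ≡ 9, rhs ≡ 11 → off.
(9, 8): 8² ≡ 12, rhs ≡ 4 → off.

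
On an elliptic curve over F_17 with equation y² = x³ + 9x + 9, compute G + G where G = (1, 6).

tangent at (1, 6): λ = (3·1² + 9)/(2·6) ≡ 12/12. 12⁻¹ ≡ 10 (mod 17), so λ ≡ 12·10 ≡ 1.
  x = λ² - 1 - 1 = 1 - 2 ≡ 16; y = λ·(1 - 16) - 6 ≡ 13. → (16, 13)

(16, 13)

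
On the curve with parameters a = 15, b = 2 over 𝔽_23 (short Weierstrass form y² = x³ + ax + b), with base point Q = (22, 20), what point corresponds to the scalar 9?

Repeated addition: build up to 9Q.
2Q: tangent at (22, 20): λ = (3·22² + 15)/(2·20) ≡ 18/17. 17⁻¹ ≡ 19 (mod 23), so λ ≡ 18·19 ≡ 20.
  x = λ² - 22 - 22 = 400 - 44 ≡ 11; y = λ·(22 - 11) - 20 ≡ 16. → (11, 16)
3Q: (11, 16) + (22, 20). λ = (20 - 16)/(22 - 11) ≡ 4/11 mod 23. 11⁻¹ ≡ 21 (mod 23) since 11·21 = 231 ≡ 1, so λ ≡ 15.
  x = λ² - 11 - 22 = 225 - 33 ≡ 8; y = λ·(11 - 8) - 16 ≡ 6. → (8, 6)
4Q: (8, 6) + (22, 20). λ = (20 - 6)/(22 - 8) ≡ 14/14 mod 23. 14⁻¹ ≡ 5 (mod 23), so λ ≡ 1.
  x = λ² - 8 - 22 = 1 - 30 ≡ 17; y = λ·(8 - 17) - 6 ≡ 8. → (17, 8)
5Q: (17, 8) + (22, 20). λ = (20 - 8)/(22 - 17) ≡ 12/5 mod 23. 5⁻¹ ≡ 14 (mod 23), so λ ≡ 7.
  x = λ² - 17 - 22 = 49 - 39 ≡ 10; y = λ·(17 - 10) - 8 ≡ 18. → (10, 18)
6Q: (10, 18) + (22, 20). λ = (20 - 18)/(22 - 10) ≡ 2/12 mod 23. 12⁻¹ ≡ 2 (mod 23) since 12·2 = 24 ≡ 1, so λ ≡ 4.
  x = λ² - 10 - 22 = 16 - 32 ≡ 7; y = λ·(10 - 7) - 18 ≡ 17. → (7, 17)
7Q: (7, 17) + (22, 20). λ = (20 - 17)/(22 - 7) ≡ 3/15 mod 23. 15⁻¹ ≡ 20 (mod 23) since 15·20 = 300 ≡ 1, so λ ≡ 14.
  x = λ² - 7 - 22 = 196 - 29 ≡ 6; y = λ·(7 - 6) - 17 ≡ 20. → (6, 20)
8Q: (6, 20) + (22, 20). λ = (20 - 20)/(22 - 6) ≡ 0/16 mod 23. 16⁻¹ ≡ 13 (mod 23), so λ ≡ 0.
  x = λ² - 6 - 22 = 0 - 28 ≡ 18; y = λ·(6 - 18) - 20 ≡ 3. → (18, 3)
9Q: (18, 3) + (22, 20). λ = (20 - 3)/(22 - 18) ≡ 17/4 mod 23. 4⁻¹ ≡ 6 (mod 23) since 4·6 = 24 ≡ 1, so λ ≡ 10.
  x = λ² - 18 - 22 = 100 - 40 ≡ 14; y = λ·(18 - 14) - 3 ≡ 14. → (14, 14)

(14, 14)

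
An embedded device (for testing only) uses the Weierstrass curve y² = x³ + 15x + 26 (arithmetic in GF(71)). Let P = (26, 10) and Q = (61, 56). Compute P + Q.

(26, 10) + (61, 56). λ = (56 - 10)/(61 - 26) ≡ 46/35 mod 71. 35⁻¹ ≡ 69 (mod 71), so λ ≡ 50.
  x = λ² - 26 - 61 = 2500 - 87 ≡ 70; y = λ·(26 - 70) - 10 ≡ 62. → (70, 62)

(70, 62)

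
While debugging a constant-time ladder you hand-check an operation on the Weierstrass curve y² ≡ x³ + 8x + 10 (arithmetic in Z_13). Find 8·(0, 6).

Write P = (0, 6).
Repeated addition: build up to 8P.
2P: tangent at (0, 6): λ = (3·0² + 8)/(2·6) ≡ 8/12. 12⁻¹ ≡ 12 (mod 13), so λ ≡ 8·12 ≡ 5.
  x = λ² - 0 - 0 = 25 - 0 ≡ 12; y = λ·(0 - 12) - 6 ≡ 12. → (12, 12)
3P: (12, 12) + (0, 6). λ = (6 - 12)/(0 - 12) ≡ 7/1 mod 13. 1⁻¹ ≡ 1 (mod 13) since 1·1 = 1 ≡ 1, so λ ≡ 7.
  x = λ² - 12 - 0 = 49 - 12 ≡ 11; y = λ·(12 - 11) - 12 ≡ 8. → (11, 8)
4P: (11, 8) + (0, 6). λ = (6 - 8)/(0 - 11) ≡ 11/2 mod 13. 2⁻¹ ≡ 7 (mod 13) since 2·7 = 14 ≡ 1, so λ ≡ 12.
  x = λ² - 11 - 0 = 144 - 11 ≡ 3; y = λ·(11 - 3) - 8 ≡ 10. → (3, 10)
5P: (3, 10) + (0, 6). λ = (6 - 10)/(0 - 3) ≡ 9/10 mod 13. 10⁻¹ ≡ 4 (mod 13), so λ ≡ 10.
  x = λ² - 3 - 0 = 100 - 3 ≡ 6; y = λ·(3 - 6) - 10 ≡ 12. → (6, 12)
6P: (6, 12) + (0, 6). λ = (6 - 12)/(0 - 6) ≡ 7/7 mod 13. 7⁻¹ ≡ 2 (mod 13), so λ ≡ 1.
  x = λ² - 6 - 0 = 1 - 6 ≡ 8; y = λ·(6 - 8) - 12 ≡ 12. → (8, 12)
7P: (8, 12) + (0, 6). λ = (6 - 12)/(0 - 8) ≡ 7/5 mod 13. 5⁻¹ ≡ 8 (mod 13) since 5·8 = 40 ≡ 1, so λ ≡ 4.
  x = λ² - 8 - 0 = 16 - 8 ≡ 8; y = λ·(8 - 8) - 12 ≡ 1. → (8, 1)
8P: (8, 1) + (0, 6). λ = (6 - 1)/(0 - 8) ≡ 5/5 mod 13. 5⁻¹ ≡ 8 (mod 13), so λ ≡ 1.
  x = λ² - 8 - 0 = 1 - 8 ≡ 6; y = λ·(8 - 6) - 1 ≡ 1. → (6, 1)

(6, 1)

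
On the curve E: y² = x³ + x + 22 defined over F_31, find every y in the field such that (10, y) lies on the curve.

3, 28

x³ + 1x + 22 = 1032 ≡ 9 (mod 31).
Square roots of 9 mod 31: 3 and 28 (since 3² = 9 ≡ 9).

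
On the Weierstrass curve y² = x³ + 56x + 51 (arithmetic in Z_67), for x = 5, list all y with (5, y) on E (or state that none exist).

x³ + 56x + 51 = 456 ≡ 54 (mod 67).
Square roots of 54 mod 67: 11 and 56 (since 11² = 121 ≡ 54).

11, 56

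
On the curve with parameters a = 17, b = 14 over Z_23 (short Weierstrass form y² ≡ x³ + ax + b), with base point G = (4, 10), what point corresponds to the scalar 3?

O

Repeated addition: build up to 3G.
2G: tangent at (4, 10): λ = (3·4² + 17)/(2·10) ≡ 19/20. 20⁻¹ ≡ 15 (mod 23), so λ ≡ 19·15 ≡ 9.
  x = λ² - 4 - 4 = 81 - 8 ≡ 4; y = λ·(4 - 4) - 10 ≡ 13. → (4, 13)
3G: (4, 13) + (4, 10): same x and y₁ ≡ -y₂, so the sum is O.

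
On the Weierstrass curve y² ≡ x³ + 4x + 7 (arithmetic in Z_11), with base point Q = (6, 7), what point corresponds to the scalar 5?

(1, 1)

Repeated addition: build up to 5Q.
2Q: tangent at (6, 7): λ = (3·6² + 4)/(2·7) ≡ 2/3. 3⁻¹ ≡ 4 (mod 11), so λ ≡ 2·4 ≡ 8.
  x = λ² - 6 - 6 = 64 - 12 ≡ 8; y = λ·(6 - 8) - 7 ≡ 10. → (8, 10)
3Q: (8, 10) + (6, 7). λ = (7 - 10)/(6 - 8) ≡ 8/9 mod 11. 9⁻¹ ≡ 5 (mod 11), so λ ≡ 7.
  x = λ² - 8 - 6 = 49 - 14 ≡ 2; y = λ·(8 - 2) - 10 ≡ 10. → (2, 10)
4Q: (2, 10) + (6, 7). λ = (7 - 10)/(6 - 2) ≡ 8/4 mod 11. 4⁻¹ ≡ 3 (mod 11), so λ ≡ 2.
  x = λ² - 2 - 6 = 4 - 8 ≡ 7; y = λ·(2 - 7) - 10 ≡ 2. → (7, 2)
5Q: (7, 2) + (6, 7). λ = (7 - 2)/(6 - 7) ≡ 5/10 mod 11. 10⁻¹ ≡ 10 (mod 11) since 10·10 = 100 ≡ 1, so λ ≡ 6.
  x = λ² - 7 - 6 = 36 - 13 ≡ 1; y = λ·(7 - 1) - 2 ≡ 1. → (1, 1)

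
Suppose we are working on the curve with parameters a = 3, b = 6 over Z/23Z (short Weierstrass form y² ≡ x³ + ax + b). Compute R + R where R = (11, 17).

tangent at (11, 17): λ = (3·11² + 3)/(2·17) ≡ 21/11. 11⁻¹ ≡ 21 (mod 23) since 11·21 = 231 ≡ 1, so λ ≡ 21·21 ≡ 4.
  x = λ² - 11 - 11 = 16 - 22 ≡ 17; y = λ·(11 - 17) - 17 ≡ 5. → (17, 5)

(17, 5)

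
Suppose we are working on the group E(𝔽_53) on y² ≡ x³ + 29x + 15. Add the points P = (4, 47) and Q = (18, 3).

(16, 21)

(4, 47) + (18, 3). λ = (3 - 47)/(18 - 4) ≡ 9/14 mod 53. 14⁻¹ ≡ 19 (mod 53), so λ ≡ 12.
  x = λ² - 4 - 18 = 144 - 22 ≡ 16; y = λ·(4 - 16) - 47 ≡ 21. → (16, 21)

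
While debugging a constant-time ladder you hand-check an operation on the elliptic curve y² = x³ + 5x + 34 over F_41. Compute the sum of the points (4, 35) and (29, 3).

(4, 35) + (29, 3). λ = (3 - 35)/(29 - 4) ≡ 9/25 mod 41. 25⁻¹ ≡ 23 (mod 41), so λ ≡ 2.
  x = λ² - 4 - 29 = 4 - 33 ≡ 12; y = λ·(4 - 12) - 35 ≡ 31. → (12, 31)

(12, 31)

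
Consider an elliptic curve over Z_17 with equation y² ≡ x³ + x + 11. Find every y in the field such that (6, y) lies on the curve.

none

x³ + 1x + 11 = 233 ≡ 12 (mod 17).
12 is a non-residue mod 17; no y exists.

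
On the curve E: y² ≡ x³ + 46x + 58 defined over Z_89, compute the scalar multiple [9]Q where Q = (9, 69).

(1, 85)

Double-and-add on 9 = (1001)₂. Start with Q = (9, 69) for the leading 1-bit.
double: tangent at (9, 69): λ = (3·9² + 46)/(2·69) ≡ 22/49. 49⁻¹ ≡ 20 (mod 89) since 49·20 = 980 ≡ 1, so λ ≡ 22·20 ≡ 84.
  x = λ² - 9 - 9 = 7056 - 18 ≡ 7; y = λ·(9 - 7) - 69 ≡ 10. → (7, 10)
double: tangent at (7, 10): λ = (3·7² + 46)/(2·10) ≡ 15/20. 20⁻¹ ≡ 49 (mod 89) since 20·49 = 980 ≡ 1, so λ ≡ 15·49 ≡ 23.
  x = λ² - 7 - 7 = 529 - 14 ≡ 70; y = λ·(7 - 70) - 10 ≡ 54. → (70, 54)
double: tangent at (70, 54): λ = (3·70² + 46)/(2·54) ≡ 61/19. 19⁻¹ ≡ 75 (mod 89) since 19·75 = 1425 ≡ 1, so λ ≡ 61·75 ≡ 36.
  x = λ² - 70 - 70 = 1296 - 140 ≡ 88; y = λ·(70 - 88) - 54 ≡ 10. → (88, 10)
add Q: (88, 10) + (9, 69). λ = (69 - 10)/(9 - 88) ≡ 59/10 mod 89. 10⁻¹ ≡ 9 (mod 89) since 10·9 = 90 ≡ 1, so λ ≡ 86.
  x = λ² - 88 - 9 = 7396 - 97 ≡ 1; y = λ·(88 - 1) - 10 ≡ 85. → (1, 85)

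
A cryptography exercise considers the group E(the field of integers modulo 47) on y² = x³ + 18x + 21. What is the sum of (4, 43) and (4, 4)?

The two points share x = 4 and their y-coordinates satisfy 43 + 4 ≡ 0 (mod 47), so they are inverses. Their sum is 𝒪.

O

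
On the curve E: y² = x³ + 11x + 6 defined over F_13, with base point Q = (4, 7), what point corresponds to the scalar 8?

Repeated addition: build up to 8Q.
2Q: tangent at (4, 7): λ = (3·4² + 11)/(2·7) ≡ 7/1. 1⁻¹ ≡ 1 (mod 13) since 1·1 = 1 ≡ 1, so λ ≡ 7·1 ≡ 7.
  x = λ² - 4 - 4 = 49 - 8 ≡ 2; y = λ·(4 - 2) - 7 ≡ 7. → (2, 7)
3Q: (2, 7) + (4, 7). λ = (7 - 7)/(4 - 2) ≡ 0/2 mod 13. 2⁻¹ ≡ 7 (mod 13) since 2·7 = 14 ≡ 1, so λ ≡ 0.
  x = λ² - 2 - 4 = 0 - 6 ≡ 7; y = λ·(2 - 7) - 7 ≡ 6. → (7, 6)
4Q: (7, 6) + (4, 7). λ = (7 - 6)/(4 - 7) ≡ 1/10 mod 13. 10⁻¹ ≡ 4 (mod 13) since 10·4 = 40 ≡ 1, so λ ≡ 4.
  x = λ² - 7 - 4 = 16 - 11 ≡ 5; y = λ·(7 - 5) - 6 ≡ 2. → (5, 2)
5Q: (5, 2) + (4, 7). λ = (7 - 2)/(4 - 5) ≡ 5/12 mod 13. 12⁻¹ ≡ 12 (mod 13) since 12·12 = 144 ≡ 1, so λ ≡ 8.
  x = λ² - 5 - 4 = 64 - 9 ≡ 3; y = λ·(5 - 3) - 2 ≡ 1. → (3, 1)
6Q: (3, 1) + (4, 7). λ = (7 - 1)/(4 - 3) ≡ 6/1 mod 13. 1⁻¹ ≡ 1 (mod 13), so λ ≡ 6.
  x = λ² - 3 - 4 = 36 - 7 ≡ 3; y = λ·(3 - 3) - 1 ≡ 12. → (3, 12)
7Q: (3, 12) + (4, 7). λ = (7 - 12)/(4 - 3) ≡ 8/1 mod 13. 1⁻¹ ≡ 1 (mod 13), so λ ≡ 8.
  x = λ² - 3 - 4 = 64 - 7 ≡ 5; y = λ·(3 - 5) - 12 ≡ 11. → (5, 11)
8Q: (5, 11) + (4, 7). λ = (7 - 11)/(4 - 5) ≡ 9/12 mod 13. 12⁻¹ ≡ 12 (mod 13), so λ ≡ 4.
  x = λ² - 5 - 4 = 16 - 9 ≡ 7; y = λ·(5 - 7) - 11 ≡ 7. → (7, 7)

(7, 7)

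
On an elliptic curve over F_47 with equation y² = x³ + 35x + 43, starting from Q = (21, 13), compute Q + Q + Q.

(20, 46)

Repeated addition: build up to 3Q.
2Q: tangent at (21, 13): λ = (3·21² + 35)/(2·13) ≡ 42/26. 26⁻¹ ≡ 38 (mod 47) since 26·38 = 988 ≡ 1, so λ ≡ 42·38 ≡ 45.
  x = λ² - 21 - 21 = 2025 - 42 ≡ 9; y = λ·(21 - 9) - 13 ≡ 10. → (9, 10)
3Q: (9, 10) + (21, 13). λ = (13 - 10)/(21 - 9) ≡ 3/12 mod 47. 12⁻¹ ≡ 4 (mod 47), so λ ≡ 12.
  x = λ² - 9 - 21 = 144 - 30 ≡ 20; y = λ·(9 - 20) - 10 ≡ 46. → (20, 46)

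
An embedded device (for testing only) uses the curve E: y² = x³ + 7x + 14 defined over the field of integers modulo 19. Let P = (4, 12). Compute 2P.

(18, 5)

tangent at (4, 12): λ = (3·4² + 7)/(2·12) ≡ 17/5. 5⁻¹ ≡ 4 (mod 19) since 5·4 = 20 ≡ 1, so λ ≡ 17·4 ≡ 11.
  x = λ² - 4 - 4 = 121 - 8 ≡ 18; y = λ·(4 - 18) - 12 ≡ 5. → (18, 5)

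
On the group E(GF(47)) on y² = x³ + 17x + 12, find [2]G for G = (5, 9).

tangent at (5, 9): λ = (3·5² + 17)/(2·9) ≡ 45/18. 18⁻¹ ≡ 34 (mod 47) since 18·34 = 612 ≡ 1, so λ ≡ 45·34 ≡ 26.
  x = λ² - 5 - 5 = 676 - 10 ≡ 8; y = λ·(5 - 8) - 9 ≡ 7. → (8, 7)

(8, 7)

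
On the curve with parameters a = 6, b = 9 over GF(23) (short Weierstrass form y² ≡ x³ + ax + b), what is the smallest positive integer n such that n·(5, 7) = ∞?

9

2P: tangent at (5, 7): λ = (3·5² + 6)/(2·7) ≡ 12/14. 14⁻¹ ≡ 5 (mod 23) since 14·5 = 70 ≡ 1, so λ ≡ 12·5 ≡ 14.
  x = λ² - 5 - 5 = 196 - 10 ≡ 2; y = λ·(5 - 2) - 7 ≡ 12. → (2, 12)
3P: (2, 12) + (5, 7). λ = (7 - 12)/(5 - 2) ≡ 18/3 mod 23. 3⁻¹ ≡ 8 (mod 23) since 3·8 = 24 ≡ 1, so λ ≡ 6.
  x = λ² - 2 - 5 = 36 - 7 ≡ 6; y = λ·(2 - 6) - 12 ≡ 10. → (6, 10)
4P: (6, 10) + (5, 7). λ = (7 - 10)/(5 - 6) ≡ 20/22 mod 23. 22⁻¹ ≡ 22 (mod 23) since 22·22 = 484 ≡ 1, so λ ≡ 3.
  x = λ² - 6 - 5 = 9 - 11 ≡ 21; y = λ·(6 - 21) - 10 ≡ 14. → (21, 14)
5P: (21, 14) + (5, 7). λ = (7 - 14)/(5 - 21) ≡ 16/7 mod 23. 7⁻¹ ≡ 10 (mod 23), so λ ≡ 22.
  x = λ² - 21 - 5 = 484 - 26 ≡ 21; y = λ·(21 - 21) - 14 ≡ 9. → (21, 9)
6P: (21, 9) + (5, 7). λ = (7 - 9)/(5 - 21) ≡ 21/7 mod 23. 7⁻¹ ≡ 10 (mod 23), so λ ≡ 3.
  x = λ² - 21 - 5 = 9 - 26 ≡ 6; y = λ·(21 - 6) - 9 ≡ 13. → (6, 13)
7P: (6, 13) + (5, 7). λ = (7 - 13)/(5 - 6) ≡ 17/22 mod 23. 22⁻¹ ≡ 22 (mod 23) since 22·22 = 484 ≡ 1, so λ ≡ 6.
  x = λ² - 6 - 5 = 36 - 11 ≡ 2; y = λ·(6 - 2) - 13 ≡ 11. → (2, 11)
8P: (2, 11) + (5, 7). λ = (7 - 11)/(5 - 2) ≡ 19/3 mod 23. 3⁻¹ ≡ 8 (mod 23), so λ ≡ 14.
  x = λ² - 2 - 5 = 196 - 7 ≡ 5; y = λ·(2 - 5) - 11 ≡ 16. → (5, 16)
9P: (5, 16) + (5, 7): same x and y₁ ≡ -y₂, so the sum is ∞.
9P = ∞, so the order is 9.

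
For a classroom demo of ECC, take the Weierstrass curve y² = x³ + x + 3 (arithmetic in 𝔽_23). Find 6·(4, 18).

Write Q = (4, 18).
Repeated addition: build up to 6Q.
2Q: tangent at (4, 18): λ = (3·4² + 1)/(2·18) ≡ 3/13. 13⁻¹ ≡ 16 (mod 23) since 13·16 = 208 ≡ 1, so λ ≡ 3·16 ≡ 2.
  x = λ² - 4 - 4 = 4 - 8 ≡ 19; y = λ·(4 - 19) - 18 ≡ 21. → (19, 21)
3Q: (19, 21) + (4, 18). λ = (18 - 21)/(4 - 19) ≡ 20/8 mod 23. 8⁻¹ ≡ 3 (mod 23) since 8·3 = 24 ≡ 1, so λ ≡ 14.
  x = λ² - 19 - 4 = 196 - 23 ≡ 12; y = λ·(19 - 12) - 21 ≡ 8. → (12, 8)
4Q: (12, 8) + (4, 18). λ = (18 - 8)/(4 - 12) ≡ 10/15 mod 23. 15⁻¹ ≡ 20 (mod 23), so λ ≡ 16.
  x = λ² - 12 - 4 = 256 - 16 ≡ 10; y = λ·(12 - 10) - 8 ≡ 1. → (10, 1)
5Q: (10, 1) + (4, 18). λ = (18 - 1)/(4 - 10) ≡ 17/17 mod 23. 17⁻¹ ≡ 19 (mod 23), so λ ≡ 1.
  x = λ² - 10 - 4 = 1 - 14 ≡ 10; y = λ·(10 - 10) - 1 ≡ 22. → (10, 22)
6Q: (10, 22) + (4, 18). λ = (18 - 22)/(4 - 10) ≡ 19/17 mod 23. 17⁻¹ ≡ 19 (mod 23) since 17·19 = 323 ≡ 1, so λ ≡ 16.
  x = λ² - 10 - 4 = 256 - 14 ≡ 12; y = λ·(10 - 12) - 22 ≡ 15. → (12, 15)

(12, 15)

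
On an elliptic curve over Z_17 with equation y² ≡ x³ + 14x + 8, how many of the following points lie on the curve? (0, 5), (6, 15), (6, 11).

2

(0, 5): 5² ≡ 8, rhs ≡ 8 → on.
(6, 15): 15² ≡ 4, rhs ≡ 2 → off.
(6, 11): 11² ≡ 2, rhs ≡ 2 → on.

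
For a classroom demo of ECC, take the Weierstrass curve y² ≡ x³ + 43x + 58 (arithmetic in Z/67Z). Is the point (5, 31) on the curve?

no

y² = 31² ≡ 23; x³ + 43x + 58 = 398 ≡ 63 (mod 67). 23 ≠ 63.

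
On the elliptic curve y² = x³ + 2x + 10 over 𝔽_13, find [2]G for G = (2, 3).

tangent at (2, 3): λ = (3·2² + 2)/(2·3) ≡ 1/6. 6⁻¹ ≡ 11 (mod 13), so λ ≡ 1·11 ≡ 11.
  x = λ² - 2 - 2 = 121 - 4 ≡ 0; y = λ·(2 - 0) - 3 ≡ 6. → (0, 6)

(0, 6)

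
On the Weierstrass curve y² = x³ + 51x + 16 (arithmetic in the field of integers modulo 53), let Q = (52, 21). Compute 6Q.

Repeated addition: build up to 6Q.
2Q: tangent at (52, 21): λ = (3·52² + 51)/(2·21) ≡ 1/42. 42⁻¹ ≡ 24 (mod 53), so λ ≡ 1·24 ≡ 24.
  x = λ² - 52 - 52 = 576 - 104 ≡ 48; y = λ·(52 - 48) - 21 ≡ 22. → (48, 22)
3Q: (48, 22) + (52, 21). λ = (21 - 22)/(52 - 48) ≡ 52/4 mod 53. 4⁻¹ ≡ 40 (mod 53), so λ ≡ 13.
  x = λ² - 48 - 52 = 169 - 100 ≡ 16; y = λ·(48 - 16) - 22 ≡ 23. → (16, 23)
4Q: (16, 23) + (52, 21). λ = (21 - 23)/(52 - 16) ≡ 51/36 mod 53. 36⁻¹ ≡ 28 (mod 53) since 36·28 = 1008 ≡ 1, so λ ≡ 50.
  x = λ² - 16 - 52 = 2500 - 68 ≡ 47; y = λ·(16 - 47) - 23 ≡ 17. → (47, 17)
5Q: (47, 17) + (52, 21). λ = (21 - 17)/(52 - 47) ≡ 4/5 mod 53. 5⁻¹ ≡ 32 (mod 53), so λ ≡ 22.
  x = λ² - 47 - 52 = 484 - 99 ≡ 14; y = λ·(47 - 14) - 17 ≡ 20. → (14, 20)
6Q: (14, 20) + (52, 21). λ = (21 - 20)/(52 - 14) ≡ 1/38 mod 53. 38⁻¹ ≡ 7 (mod 53), so λ ≡ 7.
  x = λ² - 14 - 52 = 49 - 66 ≡ 36; y = λ·(14 - 36) - 20 ≡ 38. → (36, 38)

(36, 38)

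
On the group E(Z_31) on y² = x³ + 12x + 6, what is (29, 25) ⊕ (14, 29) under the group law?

(21, 8)

(29, 25) + (14, 29). λ = (29 - 25)/(14 - 29) ≡ 4/16 mod 31. 16⁻¹ ≡ 2 (mod 31), so λ ≡ 8.
  x = λ² - 29 - 14 = 64 - 43 ≡ 21; y = λ·(29 - 21) - 25 ≡ 8. → (21, 8)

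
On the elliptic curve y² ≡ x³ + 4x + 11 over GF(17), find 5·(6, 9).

Write Q = (6, 9).
Double-and-add on 5 = (101)₂. Start with Q = (6, 9) for the leading 1-bit.
double: tangent at (6, 9): λ = (3·6² + 4)/(2·9) ≡ 10/1. 1⁻¹ ≡ 1 (mod 17) since 1·1 = 1 ≡ 1, so λ ≡ 10·1 ≡ 10.
  x = λ² - 6 - 6 = 100 - 12 ≡ 3; y = λ·(6 - 3) - 9 ≡ 4. → (3, 4)
double: tangent at (3, 4): λ = (3·3² + 4)/(2·4) ≡ 14/8. 8⁻¹ ≡ 15 (mod 17), so λ ≡ 14·15 ≡ 6.
  x = λ² - 3 - 3 = 36 - 6 ≡ 13; y = λ·(3 - 13) - 4 ≡ 4. → (13, 4)
add Q: (13, 4) + (6, 9). λ = (9 - 4)/(6 - 13) ≡ 5/10 mod 17. 10⁻¹ ≡ 12 (mod 17), so λ ≡ 9.
  x = λ² - 13 - 6 = 81 - 19 ≡ 11; y = λ·(13 - 11) - 4 ≡ 14. → (11, 14)

(11, 14)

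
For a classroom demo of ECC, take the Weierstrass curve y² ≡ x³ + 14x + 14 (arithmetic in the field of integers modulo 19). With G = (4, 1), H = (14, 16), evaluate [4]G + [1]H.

(11, 6)

First 4G:
Repeated addition: build up to 4G.
2G: tangent at (4, 1): λ = (3·4² + 14)/(2·1) ≡ 5/2. 2⁻¹ ≡ 10 (mod 19) since 2·10 = 20 ≡ 1, so λ ≡ 5·10 ≡ 12.
  x = λ² - 4 - 4 = 144 - 8 ≡ 3; y = λ·(4 - 3) - 1 ≡ 11. → (3, 11)
3G: (3, 11) + (4, 1). λ = (1 - 11)/(4 - 3) ≡ 9/1 mod 19. 1⁻¹ ≡ 1 (mod 19), so λ ≡ 9.
  x = λ² - 3 - 4 = 81 - 7 ≡ 17; y = λ·(3 - 17) - 11 ≡ 15. → (17, 15)
4G: (17, 15) + (4, 1). λ = (1 - 15)/(4 - 17) ≡ 5/6 mod 19. 6⁻¹ ≡ 16 (mod 19) since 6·16 = 96 ≡ 1, so λ ≡ 4.
  x = λ² - 17 - 4 = 16 - 21 ≡ 14; y = λ·(17 - 14) - 15 ≡ 16. → (14, 16)
4G = (14, 16).
Finally 4G + H:
tangent at (14, 16): λ = (3·14² + 14)/(2·16) ≡ 13/13. 13⁻¹ ≡ 3 (mod 19), so λ ≡ 13·3 ≡ 1.
  x = λ² - 14 - 14 = 1 - 28 ≡ 11; y = λ·(14 - 11) - 16 ≡ 6. → (11, 6)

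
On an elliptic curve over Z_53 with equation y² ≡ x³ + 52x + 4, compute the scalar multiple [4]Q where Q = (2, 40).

Repeated addition: build up to 4Q.
2Q: tangent at (2, 40): λ = (3·2² + 52)/(2·40) ≡ 11/27. 27⁻¹ ≡ 2 (mod 53), so λ ≡ 11·2 ≡ 22.
  x = λ² - 2 - 2 = 484 - 4 ≡ 3; y = λ·(2 - 3) - 40 ≡ 44. → (3, 44)
3Q: (3, 44) + (2, 40). λ = (40 - 44)/(2 - 3) ≡ 49/52 mod 53. 52⁻¹ ≡ 52 (mod 53), so λ ≡ 4.
  x = λ² - 3 - 2 = 16 - 5 ≡ 11; y = λ·(3 - 11) - 44 ≡ 30. → (11, 30)
4Q: (11, 30) + (2, 40). λ = (40 - 30)/(2 - 11) ≡ 10/44 mod 53. 44⁻¹ ≡ 47 (mod 53), so λ ≡ 46.
  x = λ² - 11 - 2 = 2116 - 13 ≡ 36; y = λ·(11 - 36) - 30 ≡ 39. → (36, 39)

(36, 39)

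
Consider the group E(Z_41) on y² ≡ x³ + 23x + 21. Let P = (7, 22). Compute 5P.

Repeated addition: build up to 5P.
2P: tangent at (7, 22): λ = (3·7² + 23)/(2·22) ≡ 6/3. 3⁻¹ ≡ 14 (mod 41), so λ ≡ 6·14 ≡ 2.
  x = λ² - 7 - 7 = 4 - 14 ≡ 31; y = λ·(7 - 31) - 22 ≡ 12. → (31, 12)
3P: (31, 12) + (7, 22). λ = (22 - 12)/(7 - 31) ≡ 10/17 mod 41. 17⁻¹ ≡ 29 (mod 41), so λ ≡ 3.
  x = λ² - 31 - 7 = 9 - 38 ≡ 12; y = λ·(31 - 12) - 12 ≡ 4. → (12, 4)
4P: (12, 4) + (7, 22). λ = (22 - 4)/(7 - 12) ≡ 18/36 mod 41. 36⁻¹ ≡ 8 (mod 41), so λ ≡ 21.
  x = λ² - 12 - 7 = 441 - 19 ≡ 12; y = λ·(12 - 12) - 4 ≡ 37. → (12, 37)
5P: (12, 37) + (7, 22). λ = (22 - 37)/(7 - 12) ≡ 26/36 mod 41. 36⁻¹ ≡ 8 (mod 41), so λ ≡ 3.
  x = λ² - 12 - 7 = 9 - 19 ≡ 31; y = λ·(12 - 31) - 37 ≡ 29. → (31, 29)

(31, 29)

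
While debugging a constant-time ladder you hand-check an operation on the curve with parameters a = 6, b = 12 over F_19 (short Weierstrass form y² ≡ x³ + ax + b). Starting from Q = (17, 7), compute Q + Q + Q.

Repeated addition: build up to 3Q.
2Q: tangent at (17, 7): λ = (3·17² + 6)/(2·7) ≡ 18/14. 14⁻¹ ≡ 15 (mod 19), so λ ≡ 18·15 ≡ 4.
  x = λ² - 17 - 17 = 16 - 34 ≡ 1; y = λ·(17 - 1) - 7 ≡ 0. → (1, 0)
3Q: (1, 0) + (17, 7). λ = (7 - 0)/(17 - 1) ≡ 7/16 mod 19. 16⁻¹ ≡ 6 (mod 19), so λ ≡ 4.
  x = λ² - 1 - 17 = 16 - 18 ≡ 17; y = λ·(1 - 17) - 0 ≡ 12. → (17, 12)

(17, 12)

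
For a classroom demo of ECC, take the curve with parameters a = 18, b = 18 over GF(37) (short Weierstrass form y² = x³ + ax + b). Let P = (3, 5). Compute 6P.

Double-and-add on 6 = (110)₂. Start with P = (3, 5) for the leading 1-bit.
double: tangent at (3, 5): λ = (3·3² + 18)/(2·5) ≡ 8/10. 10⁻¹ ≡ 26 (mod 37) since 10·26 = 260 ≡ 1, so λ ≡ 8·26 ≡ 23.
  x = λ² - 3 - 3 = 529 - 6 ≡ 5; y = λ·(3 - 5) - 5 ≡ 23. → (5, 23)
add P: (5, 23) + (3, 5). λ = (5 - 23)/(3 - 5) ≡ 19/35 mod 37. 35⁻¹ ≡ 18 (mod 37) since 35·18 = 630 ≡ 1, so λ ≡ 9.
  x = λ² - 5 - 3 = 81 - 8 ≡ 36; y = λ·(5 - 36) - 23 ≡ 31. → (36, 31)
double: tangent at (36, 31): λ = (3·36² + 18)/(2·31) ≡ 21/25. 25⁻¹ ≡ 3 (mod 37), so λ ≡ 21·3 ≡ 26.
  x = λ² - 36 - 36 = 676 - 72 ≡ 12; y = λ·(36 - 12) - 31 ≡ 1. → (12, 1)

(12, 1)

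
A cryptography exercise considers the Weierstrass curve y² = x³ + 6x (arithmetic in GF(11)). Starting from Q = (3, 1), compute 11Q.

(3, 10)

Double-and-add on 11 = (1011)₂. Start with Q = (3, 1) for the leading 1-bit.
double: tangent at (3, 1): λ = (3·3² + 6)/(2·1) ≡ 0/2. 2⁻¹ ≡ 6 (mod 11), so λ ≡ 0·6 ≡ 0.
  x = λ² - 3 - 3 = 0 - 6 ≡ 5; y = λ·(3 - 5) - 1 ≡ 10. → (5, 10)
double: tangent at (5, 10): λ = (3·5² + 6)/(2·10) ≡ 4/9. 9⁻¹ ≡ 5 (mod 11) since 9·5 = 45 ≡ 1, so λ ≡ 4·5 ≡ 9.
  x = λ² - 5 - 5 = 81 - 10 ≡ 5; y = λ·(5 - 5) - 10 ≡ 1. → (5, 1)
add Q: (5, 1) + (3, 1). λ = (1 - 1)/(3 - 5) ≡ 0/9 mod 11. 9⁻¹ ≡ 5 (mod 11), so λ ≡ 0.
  x = λ² - 5 - 3 = 0 - 8 ≡ 3; y = λ·(5 - 3) - 1 ≡ 10. → (3, 10)
double: tangent at (3, 10): λ = (3·3² + 6)/(2·10) ≡ 0/9. 9⁻¹ ≡ 5 (mod 11), so λ ≡ 0·5 ≡ 0.
  x = λ² - 3 - 3 = 0 - 6 ≡ 5; y = λ·(3 - 5) - 10 ≡ 1. → (5, 1)
add Q: (5, 1) + (3, 1). λ = (1 - 1)/(3 - 5) ≡ 0/9 mod 11. 9⁻¹ ≡ 5 (mod 11) since 9·5 = 45 ≡ 1, so λ ≡ 0.
  x = λ² - 5 - 3 = 0 - 8 ≡ 3; y = λ·(5 - 3) - 1 ≡ 10. → (3, 10)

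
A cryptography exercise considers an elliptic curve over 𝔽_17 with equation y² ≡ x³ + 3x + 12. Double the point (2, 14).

tangent at (2, 14): λ = (3·2² + 3)/(2·14) ≡ 15/11. 11⁻¹ ≡ 14 (mod 17), so λ ≡ 15·14 ≡ 6.
  x = λ² - 2 - 2 = 36 - 4 ≡ 15; y = λ·(2 - 15) - 14 ≡ 10. → (15, 10)

(15, 10)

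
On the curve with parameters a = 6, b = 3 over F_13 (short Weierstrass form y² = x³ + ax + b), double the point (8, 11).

tangent at (8, 11): λ = (3·8² + 6)/(2·11) ≡ 3/9. 9⁻¹ ≡ 3 (mod 13) since 9·3 = 27 ≡ 1, so λ ≡ 3·3 ≡ 9.
  x = λ² - 8 - 8 = 81 - 16 ≡ 0; y = λ·(8 - 0) - 11 ≡ 9. → (0, 9)

(0, 9)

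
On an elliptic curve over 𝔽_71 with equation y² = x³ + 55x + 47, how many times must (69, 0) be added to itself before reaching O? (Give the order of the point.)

2

2P: (69, 0) + (69, 0): same x and y₁ ≡ -y₂, so the sum is O.
2P = O, so the order is 2.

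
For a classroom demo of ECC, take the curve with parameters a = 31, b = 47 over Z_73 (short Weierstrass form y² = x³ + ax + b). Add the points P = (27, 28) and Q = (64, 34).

(53, 25)

(27, 28) + (64, 34). λ = (34 - 28)/(64 - 27) ≡ 6/37 mod 73. 37⁻¹ ≡ 2 (mod 73) since 37·2 = 74 ≡ 1, so λ ≡ 12.
  x = λ² - 27 - 64 = 144 - 91 ≡ 53; y = λ·(27 - 53) - 28 ≡ 25. → (53, 25)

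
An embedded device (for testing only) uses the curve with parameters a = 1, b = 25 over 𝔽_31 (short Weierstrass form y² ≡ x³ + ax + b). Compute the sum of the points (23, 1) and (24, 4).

(24, 27)

(23, 1) + (24, 4). λ = (4 - 1)/(24 - 23) ≡ 3/1 mod 31. 1⁻¹ ≡ 1 (mod 31), so λ ≡ 3.
  x = λ² - 23 - 24 = 9 - 47 ≡ 24; y = λ·(23 - 24) - 1 ≡ 27. → (24, 27)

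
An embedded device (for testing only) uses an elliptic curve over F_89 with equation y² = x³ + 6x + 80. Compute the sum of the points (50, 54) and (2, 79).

(19, 17)

(50, 54) + (2, 79). λ = (79 - 54)/(2 - 50) ≡ 25/41 mod 89. 41⁻¹ ≡ 76 (mod 89) since 41·76 = 3116 ≡ 1, so λ ≡ 31.
  x = λ² - 50 - 2 = 961 - 52 ≡ 19; y = λ·(50 - 19) - 54 ≡ 17. → (19, 17)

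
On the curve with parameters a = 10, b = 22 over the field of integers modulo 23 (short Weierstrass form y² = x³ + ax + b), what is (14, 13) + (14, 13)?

tangent at (14, 13): λ = (3·14² + 10)/(2·13) ≡ 0/3. 3⁻¹ ≡ 8 (mod 23), so λ ≡ 0·8 ≡ 0.
  x = λ² - 14 - 14 = 0 - 28 ≡ 18; y = λ·(14 - 18) - 13 ≡ 10. → (18, 10)

(18, 10)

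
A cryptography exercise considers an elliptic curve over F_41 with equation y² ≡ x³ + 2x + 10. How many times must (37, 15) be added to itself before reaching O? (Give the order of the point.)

11

2P: tangent at (37, 15): λ = (3·37² + 2)/(2·15) ≡ 9/30. 30⁻¹ ≡ 26 (mod 41) since 30·26 = 780 ≡ 1, so λ ≡ 9·26 ≡ 29.
  x = λ² - 37 - 37 = 841 - 74 ≡ 29; y = λ·(37 - 29) - 15 ≡ 12. → (29, 12)
3P: (29, 12) + (37, 15). λ = (15 - 12)/(37 - 29) ≡ 3/8 mod 41. 8⁻¹ ≡ 36 (mod 41) since 8·36 = 288 ≡ 1, so λ ≡ 26.
  x = λ² - 29 - 37 = 676 - 66 ≡ 36; y = λ·(29 - 36) - 12 ≡ 11. → (36, 11)
4P: (36, 11) + (37, 15). λ = (15 - 11)/(37 - 36) ≡ 4/1 mod 41. 1⁻¹ ≡ 1 (mod 41) since 1·1 = 1 ≡ 1, so λ ≡ 4.
  x = λ² - 36 - 37 = 16 - 73 ≡ 25; y = λ·(36 - 25) - 11 ≡ 33. → (25, 33)
5P: (25, 33) + (37, 15). λ = (15 - 33)/(37 - 25) ≡ 23/12 mod 41. 12⁻¹ ≡ 24 (mod 41), so λ ≡ 19.
  x = λ² - 25 - 37 = 361 - 62 ≡ 12; y = λ·(25 - 12) - 33 ≡ 9. → (12, 9)
6P: (12, 9) + (37, 15). λ = (15 - 9)/(37 - 12) ≡ 6/25 mod 41. 25⁻¹ ≡ 23 (mod 41), so λ ≡ 15.
  x = λ² - 12 - 37 = 225 - 49 ≡ 12; y = λ·(12 - 12) - 9 ≡ 32. → (12, 32)
7P: (12, 32) + (37, 15). λ = (15 - 32)/(37 - 12) ≡ 24/25 mod 41. 25⁻¹ ≡ 23 (mod 41), so λ ≡ 19.
  x = λ² - 12 - 37 = 361 - 49 ≡ 25; y = λ·(12 - 25) - 32 ≡ 8. → (25, 8)
8P: (25, 8) + (37, 15). λ = (15 - 8)/(37 - 25) ≡ 7/12 mod 41. 12⁻¹ ≡ 24 (mod 41), so λ ≡ 4.
  x = λ² - 25 - 37 = 16 - 62 ≡ 36; y = λ·(25 - 36) - 8 ≡ 30. → (36, 30)
9P: (36, 30) + (37, 15). λ = (15 - 30)/(37 - 36) ≡ 26/1 mod 41. 1⁻¹ ≡ 1 (mod 41), so λ ≡ 26.
  x = λ² - 36 - 37 = 676 - 73 ≡ 29; y = λ·(36 - 29) - 30 ≡ 29. → (29, 29)
10P: (29, 29) + (37, 15). λ = (15 - 29)/(37 - 29) ≡ 27/8 mod 41. 8⁻¹ ≡ 36 (mod 41), so λ ≡ 29.
  x = λ² - 29 - 37 = 841 - 66 ≡ 37; y = λ·(29 - 37) - 29 ≡ 26. → (37, 26)
11P: (37, 26) + (37, 15): same x and y₁ ≡ -y₂, so the sum is O.
11P = O, so the order is 11.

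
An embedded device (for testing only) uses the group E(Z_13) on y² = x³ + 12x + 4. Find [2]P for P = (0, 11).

(9, 3)

tangent at (0, 11): λ = (3·0² + 12)/(2·11) ≡ 12/9. 9⁻¹ ≡ 3 (mod 13), so λ ≡ 12·3 ≡ 10.
  x = λ² - 0 - 0 = 100 - 0 ≡ 9; y = λ·(0 - 9) - 11 ≡ 3. → (9, 3)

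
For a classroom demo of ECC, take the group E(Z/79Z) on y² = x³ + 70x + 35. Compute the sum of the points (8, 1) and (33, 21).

(8, 1) + (33, 21). λ = (21 - 1)/(33 - 8) ≡ 20/25 mod 79. 25⁻¹ ≡ 19 (mod 79) since 25·19 = 475 ≡ 1, so λ ≡ 64.
  x = λ² - 8 - 33 = 4096 - 41 ≡ 26; y = λ·(8 - 26) - 1 ≡ 32. → (26, 32)

(26, 32)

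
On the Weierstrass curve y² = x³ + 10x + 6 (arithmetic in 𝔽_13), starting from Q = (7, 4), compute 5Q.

(11, 11)

Repeated addition: build up to 5Q.
2Q: tangent at (7, 4): λ = (3·7² + 10)/(2·4) ≡ 1/8. 8⁻¹ ≡ 5 (mod 13), so λ ≡ 1·5 ≡ 5.
  x = λ² - 7 - 7 = 25 - 14 ≡ 11; y = λ·(7 - 11) - 4 ≡ 2. → (11, 2)
3Q: (11, 2) + (7, 4). λ = (4 - 2)/(7 - 11) ≡ 2/9 mod 13. 9⁻¹ ≡ 3 (mod 13), so λ ≡ 6.
  x = λ² - 11 - 7 = 36 - 18 ≡ 5; y = λ·(11 - 5) - 2 ≡ 8. → (5, 8)
4Q: (5, 8) + (7, 4). λ = (4 - 8)/(7 - 5) ≡ 9/2 mod 13. 2⁻¹ ≡ 7 (mod 13) since 2·7 = 14 ≡ 1, so λ ≡ 11.
  x = λ² - 5 - 7 = 121 - 12 ≡ 5; y = λ·(5 - 5) - 8 ≡ 5. → (5, 5)
5Q: (5, 5) + (7, 4). λ = (4 - 5)/(7 - 5) ≡ 12/2 mod 13. 2⁻¹ ≡ 7 (mod 13) since 2·7 = 14 ≡ 1, so λ ≡ 6.
  x = λ² - 5 - 7 = 36 - 12 ≡ 11; y = λ·(5 - 11) - 5 ≡ 11. → (11, 11)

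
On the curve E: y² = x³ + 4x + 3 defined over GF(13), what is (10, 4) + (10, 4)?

tangent at (10, 4): λ = (3·10² + 4)/(2·4) ≡ 5/8. 8⁻¹ ≡ 5 (mod 13) since 8·5 = 40 ≡ 1, so λ ≡ 5·5 ≡ 12.
  x = λ² - 10 - 10 = 144 - 20 ≡ 7; y = λ·(10 - 7) - 4 ≡ 6. → (7, 6)

(7, 6)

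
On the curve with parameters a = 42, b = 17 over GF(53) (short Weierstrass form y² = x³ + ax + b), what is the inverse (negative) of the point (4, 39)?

-(4, 39) = (4, -39 mod 53) = (4, 14).

(4, 14)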